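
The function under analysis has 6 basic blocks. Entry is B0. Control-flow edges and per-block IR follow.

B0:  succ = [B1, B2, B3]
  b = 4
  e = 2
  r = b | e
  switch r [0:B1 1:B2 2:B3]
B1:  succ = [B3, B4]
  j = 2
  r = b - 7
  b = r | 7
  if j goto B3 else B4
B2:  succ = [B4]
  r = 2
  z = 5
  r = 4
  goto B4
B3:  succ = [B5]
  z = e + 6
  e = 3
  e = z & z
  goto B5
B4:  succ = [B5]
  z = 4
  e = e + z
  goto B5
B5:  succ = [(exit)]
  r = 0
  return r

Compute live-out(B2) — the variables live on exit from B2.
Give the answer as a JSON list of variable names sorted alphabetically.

def/use:
  B0: def={b,e,r} ue=∅
  B1: def={b,j,r} ue={b}
  B2: def={r,z} ue=∅
  B3: def={e,z} ue={e}
  B4: def={e,z} ue={e}
  B5: def={r} ue=∅

Liveness:
  B0: in=∅ out={b,e}
  B1: in={b,e} out={e}
  B2: in={e} out={e}
  B3: in={e} out=∅
  B4: in={e} out=∅
  B5: in=∅ out=∅

live-out(B2) = ["e"]

Answer: ["e"]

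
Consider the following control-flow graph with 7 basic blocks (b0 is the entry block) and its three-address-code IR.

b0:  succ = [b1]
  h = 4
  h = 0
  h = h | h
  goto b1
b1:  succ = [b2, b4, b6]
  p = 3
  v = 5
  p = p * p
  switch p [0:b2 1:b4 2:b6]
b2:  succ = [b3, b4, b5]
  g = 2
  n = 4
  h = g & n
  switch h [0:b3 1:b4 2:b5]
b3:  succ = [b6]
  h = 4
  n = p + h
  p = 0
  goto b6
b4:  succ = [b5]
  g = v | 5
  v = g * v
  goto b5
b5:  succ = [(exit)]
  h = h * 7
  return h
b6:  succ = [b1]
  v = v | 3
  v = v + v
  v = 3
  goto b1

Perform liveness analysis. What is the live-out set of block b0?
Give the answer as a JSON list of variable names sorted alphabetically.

Block summaries:
  b0: {h} / ∅
  b1: {p,v} / ∅
  b2: {g,h,n} / ∅
  b3: {h,n,p} / {p}
  b4: {g,v} / {v}
  b5: {h} / {h}
  b6: {v} / {v}

Backward fixpoint:
  live b0: ∅→{h}
  live b1: {h}→{h,p,v}
  live b2: {p,v}→{h,p,v}
  live b3: {p,v}→{h,v}
  live b4: {h,v}→{h}
  live b5: {h}→∅
  live b6: {h,v}→{h}

live-out(b0) = ["h"]

Answer: ["h"]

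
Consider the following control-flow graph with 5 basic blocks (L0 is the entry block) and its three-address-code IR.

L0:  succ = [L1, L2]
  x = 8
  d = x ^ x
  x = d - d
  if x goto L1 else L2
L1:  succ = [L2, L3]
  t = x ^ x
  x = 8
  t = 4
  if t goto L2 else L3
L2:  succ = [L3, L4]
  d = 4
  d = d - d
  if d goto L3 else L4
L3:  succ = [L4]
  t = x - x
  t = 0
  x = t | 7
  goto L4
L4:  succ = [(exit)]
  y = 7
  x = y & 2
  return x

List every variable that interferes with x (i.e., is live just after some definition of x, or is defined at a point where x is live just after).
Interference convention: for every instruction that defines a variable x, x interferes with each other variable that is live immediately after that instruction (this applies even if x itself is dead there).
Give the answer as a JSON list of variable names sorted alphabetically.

Answer: ["d", "t"]

Working:
def/use:
  L0: def={d,x} ue=∅
  L1: def={t,x} ue={x}
  L2: def={d} ue=∅
  L3: def={t,x} ue={x}
  L4: def={x,y} ue=∅

Liveness:
  L0: in=∅ out={x}
  L1: in={x} out={x}
  L2: in={x} out={x}
  L3: in={x} out=∅
  L4: in=∅ out=∅

Interference:
  d↔{x}
  t↔{x}
  x↔{d,t}
  y↔∅

N(x) = ["d", "t"]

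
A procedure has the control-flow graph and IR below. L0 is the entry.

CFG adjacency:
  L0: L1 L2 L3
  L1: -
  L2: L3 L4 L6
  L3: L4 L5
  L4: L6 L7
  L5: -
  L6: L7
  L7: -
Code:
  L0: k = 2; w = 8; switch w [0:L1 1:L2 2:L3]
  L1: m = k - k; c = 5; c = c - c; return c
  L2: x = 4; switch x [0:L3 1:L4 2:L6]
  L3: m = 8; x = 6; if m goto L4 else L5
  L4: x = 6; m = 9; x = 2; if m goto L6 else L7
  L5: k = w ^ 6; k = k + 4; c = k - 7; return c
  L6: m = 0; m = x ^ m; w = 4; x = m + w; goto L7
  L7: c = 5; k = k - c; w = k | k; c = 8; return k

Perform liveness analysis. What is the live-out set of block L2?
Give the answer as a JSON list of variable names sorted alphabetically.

Block summaries:
  L0: {k,w} / ∅
  L1: {c,m} / {k}
  L2: {x} / ∅
  L3: {m,x} / ∅
  L4: {m,x} / ∅
  L5: {c,k} / {w}
  L6: {m,w,x} / {x}
  L7: {c,k,w} / {k}

Live sets:
  live L0: ∅→{k,w}
  live L1: {k}→∅
  live L2: {k,w}→{k,w,x}
  live L3: {k,w}→{k,w}
  live L4: {k}→{k,x}
  live L5: {w}→∅
  live L6: {k,x}→{k}
  live L7: {k}→∅

live-out(L2) = ["k", "w", "x"]

Answer: ["k", "w", "x"]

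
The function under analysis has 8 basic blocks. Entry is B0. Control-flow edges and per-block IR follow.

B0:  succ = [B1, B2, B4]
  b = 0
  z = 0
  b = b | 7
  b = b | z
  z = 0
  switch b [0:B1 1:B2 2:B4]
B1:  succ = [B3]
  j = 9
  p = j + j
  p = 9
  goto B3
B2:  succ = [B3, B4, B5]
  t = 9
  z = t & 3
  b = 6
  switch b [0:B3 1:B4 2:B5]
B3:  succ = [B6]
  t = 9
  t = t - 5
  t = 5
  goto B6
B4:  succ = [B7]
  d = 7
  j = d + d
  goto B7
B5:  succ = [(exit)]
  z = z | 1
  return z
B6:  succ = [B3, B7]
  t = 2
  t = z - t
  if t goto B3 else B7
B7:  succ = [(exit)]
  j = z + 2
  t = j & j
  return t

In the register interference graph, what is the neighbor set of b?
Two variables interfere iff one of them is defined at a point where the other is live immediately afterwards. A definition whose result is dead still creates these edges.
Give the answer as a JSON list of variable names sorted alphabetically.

Answer: ["z"]

Derivation:
Per-block:
  B0 def {b,z} use ∅
  B1 def {j,p} use ∅
  B2 def {b,t,z} use ∅
  B3 def {t} use ∅
  B4 def {d,j} use ∅
  B5 def {z} use {z}
  B6 def {t} use {z}
  B7 def {j,t} use {z}

Liveness:
  live B0: ∅→{z}
  live B1: {z}→{z}
  live B2: ∅→{z}
  live B3: {z}→{z}
  live B4: {z}→{z}
  live B5: {z}→∅
  live B6: {z}→{z}
  live B7: {z}→∅

Interfere edges:
  b↔{z}
  d↔{z}
  j↔{z}
  p↔{z}
  t↔{z}
  z↔{b,d,j,p,t}

N(b) = ["z"]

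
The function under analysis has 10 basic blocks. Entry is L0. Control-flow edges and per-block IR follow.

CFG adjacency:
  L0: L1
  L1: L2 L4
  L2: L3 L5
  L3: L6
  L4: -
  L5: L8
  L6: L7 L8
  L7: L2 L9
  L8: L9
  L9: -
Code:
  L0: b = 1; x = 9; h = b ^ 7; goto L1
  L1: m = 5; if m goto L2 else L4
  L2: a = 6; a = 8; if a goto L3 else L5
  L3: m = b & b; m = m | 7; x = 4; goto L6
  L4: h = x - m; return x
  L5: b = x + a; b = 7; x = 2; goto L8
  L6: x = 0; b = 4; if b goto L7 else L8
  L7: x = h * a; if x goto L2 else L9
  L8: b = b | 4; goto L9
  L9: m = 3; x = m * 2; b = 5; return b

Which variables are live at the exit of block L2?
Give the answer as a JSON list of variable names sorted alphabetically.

Block summaries:
  L0 def {b,h,x} use ∅
  L1 def {m} use ∅
  L2 def {a} use ∅
  L3 def {m,x} use {b}
  L4 def {h} use {m,x}
  L5 def {b,x} use {a,x}
  L6 def {b,x} use ∅
  L7 def {x} use {a,h}
  L8 def {b} use {b}
  L9 def {b,m,x} use ∅

Live sets:
  L0: in=∅ out={b,h,x}
  L1: in={b,h,x} out={b,h,m,x}
  L2: in={b,h,x} out={a,b,h,x}
  L3: in={a,b,h} out={a,h}
  L4: in={m,x} out=∅
  L5: in={a,x} out={b}
  L6: in={a,h} out={a,b,h}
  L7: in={a,b,h} out={b,h,x}
  L8: in={b} out=∅
  L9: in=∅ out=∅

live-out(L2) = ["a", "b", "h", "x"]

Answer: ["a", "b", "h", "x"]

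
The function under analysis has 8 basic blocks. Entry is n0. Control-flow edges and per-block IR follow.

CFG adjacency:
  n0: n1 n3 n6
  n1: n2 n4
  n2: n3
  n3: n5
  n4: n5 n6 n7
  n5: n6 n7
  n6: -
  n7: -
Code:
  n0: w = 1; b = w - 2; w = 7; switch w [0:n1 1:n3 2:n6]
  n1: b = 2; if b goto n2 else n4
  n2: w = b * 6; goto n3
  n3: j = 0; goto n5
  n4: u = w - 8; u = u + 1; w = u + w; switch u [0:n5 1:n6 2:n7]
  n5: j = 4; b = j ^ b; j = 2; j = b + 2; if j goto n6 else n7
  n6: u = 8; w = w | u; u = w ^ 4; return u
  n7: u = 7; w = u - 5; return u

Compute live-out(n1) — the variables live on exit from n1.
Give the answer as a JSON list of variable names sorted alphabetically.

Answer: ["b", "w"]

Working:
Per-block:
  n0 def {b,w} use ∅
  n1 def {b} use ∅
  n2 def {w} use {b}
  n3 def {j} use ∅
  n4 def {u,w} use {w}
  n5 def {b,j} use {b}
  n6 def {u,w} use {w}
  n7 def {u,w} use ∅

Backward fixpoint:
  n0 li=∅ lo={b,w}
  n1 li={w} lo={b,w}
  n2 li={b} lo={b,w}
  n3 li={b,w} lo={b,w}
  n4 li={b,w} lo={b,w}
  n5 li={b,w} lo={w}
  n6 li={w} lo=∅
  n7 li=∅ lo=∅

live-out(n1) = ["b", "w"]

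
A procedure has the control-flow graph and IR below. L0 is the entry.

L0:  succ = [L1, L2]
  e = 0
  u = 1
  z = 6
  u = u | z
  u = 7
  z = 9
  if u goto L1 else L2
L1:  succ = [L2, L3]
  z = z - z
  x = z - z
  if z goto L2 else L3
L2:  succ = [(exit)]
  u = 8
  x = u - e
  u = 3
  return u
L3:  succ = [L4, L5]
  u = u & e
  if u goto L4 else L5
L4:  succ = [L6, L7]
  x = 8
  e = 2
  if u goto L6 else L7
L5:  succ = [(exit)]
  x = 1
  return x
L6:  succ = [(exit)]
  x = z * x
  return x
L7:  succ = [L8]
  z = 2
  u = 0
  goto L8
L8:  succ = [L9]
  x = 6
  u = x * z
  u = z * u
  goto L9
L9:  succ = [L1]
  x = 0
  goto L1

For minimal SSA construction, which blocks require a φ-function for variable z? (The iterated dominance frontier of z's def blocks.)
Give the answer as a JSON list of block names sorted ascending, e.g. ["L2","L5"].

idom tree: L1←L0 L2←L0 L3←L1 L4←L3 L5←L3 L6←L4 L7←L4 L8←L7 L9←L8
Join-block Dom:
  L1: preds {L0,L9}: {L0} ∩ {L0,L1,L3,L4,L7,L8,L9} = {L0}; idom=L0
  L2: preds {L0,L1}: {L0} ∩ {L0,L1} = {L0}; idom=L0

DF walk-up:
  L1←L0: walk · to L0
  L1←L9: walk L9→L8→L7→L4→L3→L1 to L0
  L2←L0: walk · to L0
  L2←L1: walk L1 to L0
  DF(L0)=∅
  DF(L1)={L1,L2}
  DF(L2)=∅
  DF(L3)={L1}
  DF(L4)={L1}
  DF(L5)=∅
  DF(L6)=∅
  DF(L7)={L1}
  DF(L8)={L1}
  DF(L9)={L1}

φ for z: defs {L0,L1,L7}
  DF⁺ = {L1,L2}

Answer: ["L1", "L2"]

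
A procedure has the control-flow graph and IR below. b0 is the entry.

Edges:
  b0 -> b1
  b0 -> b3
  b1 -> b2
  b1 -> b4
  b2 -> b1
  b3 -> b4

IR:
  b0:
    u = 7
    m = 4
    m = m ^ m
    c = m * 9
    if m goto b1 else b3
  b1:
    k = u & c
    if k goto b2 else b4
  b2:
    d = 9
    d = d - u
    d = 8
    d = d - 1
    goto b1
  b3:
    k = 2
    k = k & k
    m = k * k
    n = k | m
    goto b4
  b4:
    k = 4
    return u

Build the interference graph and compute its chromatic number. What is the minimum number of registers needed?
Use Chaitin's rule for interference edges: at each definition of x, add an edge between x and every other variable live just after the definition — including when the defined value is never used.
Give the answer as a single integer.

Answer: 4

Analysis:
Per-block:
  b0 def {c,m,u} use ∅
  b1 def {k} use {c,u}
  b2 def {d} use {u}
  b3 def {k,m,n} use ∅
  b4 def {k} use {u}

Backward fixpoint:
  live b0: ∅→{c,u}
  live b1: {c,u}→{c,u}
  live b2: {c,u}→{c,u}
  live b3: {u}→{u}
  live b4: {u}→∅

Interference:
  c — {d,k,m,u}
  d — {c,u}
  k — {c,m,u}
  m — {c,k,u}
  n — {u}
  u — {c,d,k,m,n}

Registers:
  clique {c,k,m,u} ⇒ need ≥ 4
  assign c→c1 d→c2 k→c2 m→c3 n→c1 u→c0 — no edge inside a register ⇒ χ ≤ 4
  χ = 4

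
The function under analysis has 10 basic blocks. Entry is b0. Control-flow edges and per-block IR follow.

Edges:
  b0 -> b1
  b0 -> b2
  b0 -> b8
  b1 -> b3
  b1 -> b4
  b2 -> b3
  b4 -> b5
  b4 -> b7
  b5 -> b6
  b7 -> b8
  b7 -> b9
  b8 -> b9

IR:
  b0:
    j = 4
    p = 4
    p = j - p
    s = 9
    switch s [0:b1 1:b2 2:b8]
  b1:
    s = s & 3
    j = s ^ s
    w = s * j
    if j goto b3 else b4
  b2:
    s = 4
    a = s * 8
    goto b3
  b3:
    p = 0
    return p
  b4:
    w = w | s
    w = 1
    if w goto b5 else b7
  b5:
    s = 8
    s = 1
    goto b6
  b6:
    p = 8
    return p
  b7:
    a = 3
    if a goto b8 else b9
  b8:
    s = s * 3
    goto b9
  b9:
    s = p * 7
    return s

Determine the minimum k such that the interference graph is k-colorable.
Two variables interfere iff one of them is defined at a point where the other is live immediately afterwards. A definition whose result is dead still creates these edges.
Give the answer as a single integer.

Block summaries:
  b0 def {j,p,s} use ∅
  b1 def {j,s,w} use {s}
  b2 def {a,s} use ∅
  b3 def {p} use ∅
  b4 def {w} use {s,w}
  b5 def {s} use ∅
  b6 def {p} use ∅
  b7 def {a} use ∅
  b8 def {s} use {s}
  b9 def {s} use {p}

Backward fixpoint:
  live b0: ∅→{p,s}
  live b1: {p,s}→{p,s,w}
  live b2: ∅→∅
  live b3: ∅→∅
  live b4: {p,s,w}→{p,s}
  live b5: ∅→∅
  live b6: ∅→∅
  live b7: {p,s}→{p,s}
  live b8: {p,s}→{p}
  live b9: {p}→∅

Interference:
  a: {p,s}
  j: {p,s,w}
  p: {a,j,s,w}
  s: {a,j,p,w}
  w: {j,p,s}

Chromatic number:
  {j,p,s,w} pairwise interfere (4-clique) ⇒ χ ≥ 4
  assign a→c2 j→c2 p→c0 s→c1 w→c3 — no edge inside a register ⇒ χ ≤ 4
  χ = 4

Answer: 4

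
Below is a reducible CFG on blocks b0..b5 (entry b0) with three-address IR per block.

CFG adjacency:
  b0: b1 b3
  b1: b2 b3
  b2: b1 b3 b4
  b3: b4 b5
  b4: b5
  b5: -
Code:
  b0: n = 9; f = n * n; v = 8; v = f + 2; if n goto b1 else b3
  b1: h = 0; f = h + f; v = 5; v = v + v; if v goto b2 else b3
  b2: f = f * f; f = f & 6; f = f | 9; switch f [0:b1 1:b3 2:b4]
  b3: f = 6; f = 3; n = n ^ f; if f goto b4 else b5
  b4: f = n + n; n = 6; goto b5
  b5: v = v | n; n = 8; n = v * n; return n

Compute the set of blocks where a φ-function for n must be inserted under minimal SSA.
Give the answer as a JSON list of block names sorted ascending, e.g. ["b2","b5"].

Answer: ["b4", "b5"]

Analysis:
idom tree: b1←b0 b2←b1 b3←b0 b4←b0 b5←b0
Dom∩ at merges:
  b1: preds {b0,b2}: {b0} ∩ {b0,b1,b2} = {b0}; idom=b0
  b3: preds {b0,b1,b2}: {b0} ∩ {b0,b1} ∩ {b0,b1,b2} = {b0}; idom=b0
  b4: preds {b2,b3}: {b0,b1,b2} ∩ {b0,b3} = {b0}; idom=b0
  b5: preds {b3,b4}: {b0,b3} ∩ {b0,b4} = {b0}; idom=b0

Frontier:
  b1←b0: walk · to b0
  b1←b2: walk b2→b1 to b0
  b3←b0: walk · to b0
  b3←b1: walk b1 to b0
  b3←b2: walk b2→b1 to b0
  b4←b2: walk b2→b1 to b0
  b4←b3: walk b3 to b0
  b5←b3: walk b3 to b0
  b5←b4: walk b4 to b0
  b0: DF=∅
  b1: DF={b1,b3,b4}
  b2: DF={b1,b3,b4}
  b3: DF={b4,b5}
  b4: DF={b5}
  b5: DF=∅

φ for n: defs {b0,b3,b4,b5}
  DF⁺ = {b4,b5}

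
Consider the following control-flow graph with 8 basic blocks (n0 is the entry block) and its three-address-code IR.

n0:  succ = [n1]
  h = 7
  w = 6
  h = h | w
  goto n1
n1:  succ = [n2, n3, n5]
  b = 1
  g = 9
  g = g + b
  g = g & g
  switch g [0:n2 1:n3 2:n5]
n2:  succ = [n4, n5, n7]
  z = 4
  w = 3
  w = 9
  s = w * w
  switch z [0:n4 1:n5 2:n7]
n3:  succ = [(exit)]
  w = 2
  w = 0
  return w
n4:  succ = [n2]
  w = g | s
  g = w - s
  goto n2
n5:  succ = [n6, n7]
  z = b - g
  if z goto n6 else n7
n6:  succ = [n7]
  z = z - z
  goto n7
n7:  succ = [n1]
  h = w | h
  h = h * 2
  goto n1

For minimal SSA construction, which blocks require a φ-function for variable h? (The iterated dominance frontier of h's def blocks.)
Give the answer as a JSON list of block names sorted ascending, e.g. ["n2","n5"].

idom tree: n1←n0 n2←n1 n3←n1 n4←n2 n5←n1 n6←n5 n7←n1
Join-block Dom:
  n1: preds {n0,n7}: {n0} ∩ {n0,n1,n7} = {n0}; idom=n0
  n2: preds {n1,n4}: {n0,n1} ∩ {n0,n1,n2,n4} = {n0,n1}; idom=n1
  n5: preds {n1,n2}: {n0,n1} ∩ {n0,n1,n2} = {n0,n1}; idom=n1
  n7: preds {n2,n5,n6}: {n0,n1,n2} ∩ {n0,n1,n5} ∩ {n0,n1,n5,n6} = {n0,n1}; idom=n1

Frontier:
  join n1 pred n0: · stop@n0
  join n1 pred n7: n7→n1 stop@n0
  join n2 pred n1: · stop@n1
  join n2 pred n4: n4→n2 stop@n1
  join n5 pred n1: · stop@n1
  join n5 pred n2: n2 stop@n1
  join n7 pred n2: n2 stop@n1
  join n7 pred n5: n5 stop@n1
  join n7 pred n6: n6→n5 stop@n1
  n0 → ∅
  n1 → {n1}
  n2 → {n2,n5,n7}
  n3 → ∅
  n4 → {n2}
  n5 → {n7}
  n6 → {n7}
  n7 → {n1}

φ for h: defs {n0,n7}
  DF⁺ = {n1}

Answer: ["n1"]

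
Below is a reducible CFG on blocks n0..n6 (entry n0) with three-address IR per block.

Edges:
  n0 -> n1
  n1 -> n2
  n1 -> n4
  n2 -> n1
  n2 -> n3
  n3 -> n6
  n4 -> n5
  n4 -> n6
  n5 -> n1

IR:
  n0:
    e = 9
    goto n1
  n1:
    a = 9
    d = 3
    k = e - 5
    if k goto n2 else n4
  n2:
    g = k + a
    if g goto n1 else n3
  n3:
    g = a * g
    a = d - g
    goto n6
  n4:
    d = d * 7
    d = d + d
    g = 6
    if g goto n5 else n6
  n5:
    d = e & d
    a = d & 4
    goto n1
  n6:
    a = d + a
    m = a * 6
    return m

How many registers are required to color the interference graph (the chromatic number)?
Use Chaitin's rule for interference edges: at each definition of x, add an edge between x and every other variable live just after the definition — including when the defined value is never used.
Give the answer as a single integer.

Answer: 4

Working:
Block summaries:
  n0: def={e} ue=∅
  n1: def={a,d,k} ue={e}
  n2: def={g} ue={a,k}
  n3: def={a,g} ue={a,d,g}
  n4: def={d,g} ue={d}
  n5: def={a,d} ue={d,e}
  n6: def={a,m} ue={a,d}

Liveness:
  n0: in=∅ out={e}
  n1: in={e} out={a,d,e,k}
  n2: in={a,d,e,k} out={a,d,e,g}
  n3: in={a,d,g} out={a,d}
  n4: in={a,d,e} out={a,d,e}
  n5: in={d,e} out={e}
  n6: in={a,d} out=∅

Interference:
  a↔{d,e,g,k}
  d↔{a,e,g,k}
  e↔{a,d,g,k}
  g↔{a,d,e}
  k↔{a,d,e}
  m↔∅

Chromatic number:
  lower bound: {a,d,e,g} mutually conflict ⇒ χ ≥ 4
  4-colouring: r0={a,m}  r1={d}  r2={e}  r3={g,k}
  χ = 4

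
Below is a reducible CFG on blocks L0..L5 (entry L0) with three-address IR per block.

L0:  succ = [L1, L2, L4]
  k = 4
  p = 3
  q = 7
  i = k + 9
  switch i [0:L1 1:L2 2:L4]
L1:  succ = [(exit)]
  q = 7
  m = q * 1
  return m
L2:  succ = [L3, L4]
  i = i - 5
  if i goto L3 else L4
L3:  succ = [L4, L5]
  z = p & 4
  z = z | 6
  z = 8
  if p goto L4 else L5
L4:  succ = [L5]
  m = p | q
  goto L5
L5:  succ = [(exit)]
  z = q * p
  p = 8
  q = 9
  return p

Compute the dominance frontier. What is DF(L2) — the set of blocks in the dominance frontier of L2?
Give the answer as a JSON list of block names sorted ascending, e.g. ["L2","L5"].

idom tree: L1←L0 L2←L0 L3←L2 L4←L0 L5←L0
Join-block Dom:
  L4: preds {L0,L2,L3}: {L0} ∩ {L0,L2} ∩ {L0,L2,L3} = {L0}; idom=L0
  L5: preds {L3,L4}: {L0,L2,L3} ∩ {L0,L4} = {L0}; idom=L0

DF derivation:
  join L4 pred L0: · stop@L0
  join L4 pred L2: L2 stop@L0
  join L4 pred L3: L3→L2 stop@L0
  join L5 pred L3: L3→L2 stop@L0
  join L5 pred L4: L4 stop@L0
  DF(L0)=∅
  DF(L1)=∅
  DF(L2)={L4,L5}
  DF(L3)={L4,L5}
  DF(L4)={L5}
  DF(L5)=∅

DF(L2) = ["L4", "L5"]

Answer: ["L4", "L5"]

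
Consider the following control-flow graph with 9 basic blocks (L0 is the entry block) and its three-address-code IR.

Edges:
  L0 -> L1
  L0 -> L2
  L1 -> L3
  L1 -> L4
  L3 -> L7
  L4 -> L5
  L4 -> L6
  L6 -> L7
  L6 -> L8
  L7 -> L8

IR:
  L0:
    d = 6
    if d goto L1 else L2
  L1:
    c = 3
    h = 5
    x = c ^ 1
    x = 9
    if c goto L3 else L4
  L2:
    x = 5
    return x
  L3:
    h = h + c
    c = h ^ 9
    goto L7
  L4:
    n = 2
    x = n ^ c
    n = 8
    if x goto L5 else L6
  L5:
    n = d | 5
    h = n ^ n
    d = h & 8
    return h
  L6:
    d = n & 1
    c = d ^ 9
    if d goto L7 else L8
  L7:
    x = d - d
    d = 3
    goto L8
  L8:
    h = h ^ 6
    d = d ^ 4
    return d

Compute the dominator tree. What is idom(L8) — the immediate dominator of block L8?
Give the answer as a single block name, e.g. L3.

Answer: L1

Working:
idom tree: L1←L0 L2←L0 L3←L1 L4←L1 L5←L4 L6←L4 L7←L1 L8←L1
Dom at joins:
  L7: preds {L3,L6}: {L0,L1,L3} ∩ {L0,L1,L4,L6} = {L0,L1}; idom=L1
  L8: preds {L6,L7}: {L0,L1,L4,L6} ∩ {L0,L1,L7} = {L0,L1}; idom=L1

idom(L8) = L1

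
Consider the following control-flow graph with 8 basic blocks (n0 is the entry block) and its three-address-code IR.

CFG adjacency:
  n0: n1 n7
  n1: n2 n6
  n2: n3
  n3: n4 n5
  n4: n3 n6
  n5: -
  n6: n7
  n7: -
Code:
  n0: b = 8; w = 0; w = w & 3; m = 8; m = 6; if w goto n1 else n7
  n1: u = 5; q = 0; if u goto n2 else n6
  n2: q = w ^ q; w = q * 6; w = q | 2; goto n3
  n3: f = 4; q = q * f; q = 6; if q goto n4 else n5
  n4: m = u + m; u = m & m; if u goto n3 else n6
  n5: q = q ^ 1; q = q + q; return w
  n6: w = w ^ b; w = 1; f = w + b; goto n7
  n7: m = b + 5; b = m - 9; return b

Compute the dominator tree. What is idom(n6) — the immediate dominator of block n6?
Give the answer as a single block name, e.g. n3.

idom tree: n1←n0 n2←n1 n3←n2 n4←n3 n5←n3 n6←n1 n7←n0
Dom∩ at merges:
  n3: preds {n2,n4}: {n0,n1,n2} ∩ {n0,n1,n2,n3,n4} = {n0,n1,n2}; idom=n2
  n6: preds {n1,n4}: {n0,n1} ∩ {n0,n1,n2,n3,n4} = {n0,n1}; idom=n1
  n7: preds {n0,n6}: {n0} ∩ {n0,n1,n6} = {n0}; idom=n0

idom(n6) = n1

Answer: n1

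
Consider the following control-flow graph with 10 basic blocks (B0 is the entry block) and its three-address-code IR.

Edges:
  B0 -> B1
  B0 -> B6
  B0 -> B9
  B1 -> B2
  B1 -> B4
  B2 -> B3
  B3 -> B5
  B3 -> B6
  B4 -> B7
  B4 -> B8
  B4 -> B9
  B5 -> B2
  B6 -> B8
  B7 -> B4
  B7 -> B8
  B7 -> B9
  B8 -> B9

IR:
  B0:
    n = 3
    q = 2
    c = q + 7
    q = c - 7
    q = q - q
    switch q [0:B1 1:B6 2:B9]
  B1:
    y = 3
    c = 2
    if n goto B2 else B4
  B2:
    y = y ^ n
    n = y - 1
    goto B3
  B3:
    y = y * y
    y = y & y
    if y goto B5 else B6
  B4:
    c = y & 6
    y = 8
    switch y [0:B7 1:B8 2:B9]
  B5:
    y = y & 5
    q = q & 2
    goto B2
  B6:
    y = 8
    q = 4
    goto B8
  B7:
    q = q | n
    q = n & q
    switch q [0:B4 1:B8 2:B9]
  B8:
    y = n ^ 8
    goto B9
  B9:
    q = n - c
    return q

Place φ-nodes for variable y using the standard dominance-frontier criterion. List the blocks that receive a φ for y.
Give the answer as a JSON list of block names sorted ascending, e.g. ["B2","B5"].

idom tree: B1←B0 B2←B1 B3←B2 B4←B1 B5←B3 B6←B0 B7←B4 B8←B0 B9←B0
Dom at joins:
  B2: preds {B1,B5}: {B0,B1} ∩ {B0,B1,B2,B3,B5} = {B0,B1}; idom=B1
  B4: preds {B1,B7}: {B0,B1} ∩ {B0,B1,B4,B7} = {B0,B1}; idom=B1
  B6: preds {B0,B3}: {B0} ∩ {B0,B1,B2,B3} = {B0}; idom=B0
  B8: preds {B4,B6,B7}: {B0,B1,B4} ∩ {B0,B6} ∩ {B0,B1,B4,B7} = {B0}; idom=B0
  B9: preds {B0,B4,B7,B8}: {B0} ∩ {B0,B1,B4} ∩ {B0,B1,B4,B7} ∩ {B0,B8} = {B0}; idom=B0

DF walk-up:
  B2←B1: walk · to B1
  B2←B5: walk B5→B3→B2 to B1
  B4←B1: walk · to B1
  B4←B7: walk B7→B4 to B1
  B6←B0: walk · to B0
  B6←B3: walk B3→B2→B1 to B0
  B8←B4: walk B4→B1 to B0
  B8←B6: walk B6 to B0
  B8←B7: walk B7→B4→B1 to B0
  B9←B0: walk · to B0
  B9←B4: walk B4→B1 to B0
  B9←B7: walk B7→B4→B1 to B0
  B9←B8: walk B8 to B0
  DF(B0)=∅
  DF(B1)={B6,B8,B9}
  DF(B2)={B2,B6}
  DF(B3)={B2,B6}
  DF(B4)={B4,B8,B9}
  DF(B5)={B2}
  DF(B6)={B8}
  DF(B7)={B4,B8,B9}
  DF(B8)={B9}
  DF(B9)=∅

φ for y: defs {B1,B2,B3,B4,B5,B6,B8}
  DF⁺ = {B2,B4,B6,B8,B9}

Answer: ["B2", "B4", "B6", "B8", "B9"]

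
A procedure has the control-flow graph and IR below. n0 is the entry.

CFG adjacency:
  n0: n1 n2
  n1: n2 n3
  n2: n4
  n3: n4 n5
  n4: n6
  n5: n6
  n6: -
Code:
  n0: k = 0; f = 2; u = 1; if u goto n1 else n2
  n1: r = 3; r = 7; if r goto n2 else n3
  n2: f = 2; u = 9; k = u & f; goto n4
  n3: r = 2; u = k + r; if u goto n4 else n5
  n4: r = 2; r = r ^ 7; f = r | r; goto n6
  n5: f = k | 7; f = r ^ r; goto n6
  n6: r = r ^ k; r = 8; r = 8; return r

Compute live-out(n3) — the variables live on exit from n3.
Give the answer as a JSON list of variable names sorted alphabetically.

Block summaries:
  n0: {f,k,u} / ∅
  n1: {r} / ∅
  n2: {f,k,u} / ∅
  n3: {r,u} / {k}
  n4: {f,r} / ∅
  n5: {f} / {k,r}
  n6: {r} / {k,r}

Live sets:
  n0: in=∅ out={k}
  n1: in={k} out={k}
  n2: in=∅ out={k}
  n3: in={k} out={k,r}
  n4: in={k} out={k,r}
  n5: in={k,r} out={k,r}
  n6: in={k,r} out=∅

live-out(n3) = ["k", "r"]

Answer: ["k", "r"]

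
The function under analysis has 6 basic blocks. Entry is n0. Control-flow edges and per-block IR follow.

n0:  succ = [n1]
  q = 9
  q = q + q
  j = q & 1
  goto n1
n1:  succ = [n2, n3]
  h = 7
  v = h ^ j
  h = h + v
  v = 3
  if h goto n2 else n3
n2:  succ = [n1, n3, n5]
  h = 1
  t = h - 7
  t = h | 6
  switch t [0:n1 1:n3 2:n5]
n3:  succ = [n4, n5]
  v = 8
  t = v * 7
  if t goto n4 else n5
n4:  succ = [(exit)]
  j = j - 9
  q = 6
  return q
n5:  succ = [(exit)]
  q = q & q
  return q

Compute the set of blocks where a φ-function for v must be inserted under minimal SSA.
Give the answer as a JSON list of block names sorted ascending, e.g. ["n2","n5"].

Answer: ["n1", "n5"]

Working:
idom tree: n1←n0 n2←n1 n3←n1 n4←n3 n5←n1
Dom∩ at merges:
  n1: preds {n0,n2}: {n0} ∩ {n0,n1,n2} = {n0}; idom=n0
  n3: preds {n1,n2}: {n0,n1} ∩ {n0,n1,n2} = {n0,n1}; idom=n1
  n5: preds {n2,n3}: {n0,n1,n2} ∩ {n0,n1,n3} = {n0,n1}; idom=n1

DF derivation:
  join n1 pred n0: · stop@n0
  join n1 pred n2: n2→n1 stop@n0
  join n3 pred n1: · stop@n1
  join n3 pred n2: n2 stop@n1
  join n5 pred n2: n2 stop@n1
  join n5 pred n3: n3 stop@n1
  DF(n0)=∅
  DF(n1)={n1}
  DF(n2)={n1,n3,n5}
  DF(n3)={n5}
  DF(n4)=∅
  DF(n5)=∅

φ for v: defs {n1,n3}
  DF⁺ = {n1,n5}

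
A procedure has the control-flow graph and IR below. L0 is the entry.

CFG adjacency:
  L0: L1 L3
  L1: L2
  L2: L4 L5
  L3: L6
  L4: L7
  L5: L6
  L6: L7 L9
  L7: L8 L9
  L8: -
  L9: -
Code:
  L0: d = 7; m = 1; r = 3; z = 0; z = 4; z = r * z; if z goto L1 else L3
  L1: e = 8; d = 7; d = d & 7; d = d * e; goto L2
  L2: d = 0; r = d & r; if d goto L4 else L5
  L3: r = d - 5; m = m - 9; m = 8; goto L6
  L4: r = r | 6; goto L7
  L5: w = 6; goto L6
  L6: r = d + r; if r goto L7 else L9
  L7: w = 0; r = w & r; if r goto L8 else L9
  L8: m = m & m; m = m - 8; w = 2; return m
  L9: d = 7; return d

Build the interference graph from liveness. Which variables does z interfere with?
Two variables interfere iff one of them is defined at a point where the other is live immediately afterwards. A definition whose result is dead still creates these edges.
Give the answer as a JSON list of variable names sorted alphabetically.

def/use:
  L0: {d,m,r,z} / ∅
  L1: {d,e} / ∅
  L2: {d,r} / {r}
  L3: {m,r} / {d,m}
  L4: {r} / {r}
  L5: {w} / ∅
  L6: {r} / {d,r}
  L7: {r,w} / {r}
  L8: {m,w} / {m}
  L9: {d} / ∅

Liveness:
  L0: in=∅ out={d,m,r}
  L1: in={m,r} out={m,r}
  L2: in={m,r} out={d,m,r}
  L3: in={d,m} out={d,m,r}
  L4: in={m,r} out={m,r}
  L5: in={d,m,r} out={d,m,r}
  L6: in={d,m,r} out={m,r}
  L7: in={m,r} out={m}
  L8: in={m} out=∅
  L9: in=∅ out=∅

Conflict graph:
  d↔{e,m,r,w,z}
  e↔{d,m,r}
  m↔{d,e,r,w,z}
  r↔{d,e,m,w,z}
  w↔{d,m,r}
  z↔{d,m,r}

N(z) = ["d", "m", "r"]

Answer: ["d", "m", "r"]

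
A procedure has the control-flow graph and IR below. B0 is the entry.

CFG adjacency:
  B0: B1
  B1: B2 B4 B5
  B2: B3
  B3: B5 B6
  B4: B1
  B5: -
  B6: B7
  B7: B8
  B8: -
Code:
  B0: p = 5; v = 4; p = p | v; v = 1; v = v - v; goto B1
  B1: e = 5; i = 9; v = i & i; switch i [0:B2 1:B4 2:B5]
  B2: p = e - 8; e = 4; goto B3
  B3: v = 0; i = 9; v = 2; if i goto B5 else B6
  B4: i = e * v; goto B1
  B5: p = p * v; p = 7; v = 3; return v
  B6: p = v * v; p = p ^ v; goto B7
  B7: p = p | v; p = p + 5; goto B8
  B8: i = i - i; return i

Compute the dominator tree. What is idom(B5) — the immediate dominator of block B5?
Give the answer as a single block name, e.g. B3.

Answer: B1

Analysis:
idom tree: B1←B0 B2←B1 B3←B2 B4←B1 B5←B1 B6←B3 B7←B6 B8←B7
Join-block Dom:
  B1: preds {B0,B4}: {B0} ∩ {B0,B1,B4} = {B0}; idom=B0
  B5: preds {B1,B3}: {B0,B1} ∩ {B0,B1,B2,B3} = {B0,B1}; idom=B1

idom(B5) = B1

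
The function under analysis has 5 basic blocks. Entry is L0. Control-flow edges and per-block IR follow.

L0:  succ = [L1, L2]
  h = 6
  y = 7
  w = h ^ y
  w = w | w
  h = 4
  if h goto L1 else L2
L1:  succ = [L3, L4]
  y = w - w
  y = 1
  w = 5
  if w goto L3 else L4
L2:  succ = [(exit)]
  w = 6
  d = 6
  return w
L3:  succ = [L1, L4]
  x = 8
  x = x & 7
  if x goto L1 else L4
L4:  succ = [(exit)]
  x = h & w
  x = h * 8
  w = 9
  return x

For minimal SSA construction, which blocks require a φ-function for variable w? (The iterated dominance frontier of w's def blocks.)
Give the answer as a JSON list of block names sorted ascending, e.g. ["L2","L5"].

Answer: ["L1"]

Working:
idom tree: L1←L0 L2←L0 L3←L1 L4←L1
Join-block Dom:
  L1: preds {L0,L3}: {L0} ∩ {L0,L1,L3} = {L0}; idom=L0
  L4: preds {L1,L3}: {L0,L1} ∩ {L0,L1,L3} = {L0,L1}; idom=L1

DF walk-up:
  join L1 pred L0: · stop@L0
  join L1 pred L3: L3→L1 stop@L0
  join L4 pred L1: · stop@L1
  join L4 pred L3: L3 stop@L1
  L0: DF=∅
  L1: DF={L1}
  L2: DF=∅
  L3: DF={L1,L4}
  L4: DF=∅

φ for w: defs {L0,L1,L2,L4}
  DF⁺ = {L1}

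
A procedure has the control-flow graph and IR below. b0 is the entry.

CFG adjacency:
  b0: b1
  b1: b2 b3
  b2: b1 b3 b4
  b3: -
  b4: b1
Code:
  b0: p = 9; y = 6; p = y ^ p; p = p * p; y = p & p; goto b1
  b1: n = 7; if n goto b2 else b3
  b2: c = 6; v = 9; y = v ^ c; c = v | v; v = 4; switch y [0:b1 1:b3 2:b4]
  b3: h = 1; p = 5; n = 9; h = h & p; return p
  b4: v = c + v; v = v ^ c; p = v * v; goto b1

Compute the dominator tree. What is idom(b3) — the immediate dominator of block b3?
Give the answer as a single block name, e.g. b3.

Answer: b1

Analysis:
idom tree: b1←b0 b2←b1 b3←b1 b4←b2
Dom∩ at merges:
  b1: preds {b0,b2,b4}: {b0} ∩ {b0,b1,b2} ∩ {b0,b1,b2,b4} = {b0}; idom=b0
  b3: preds {b1,b2}: {b0,b1} ∩ {b0,b1,b2} = {b0,b1}; idom=b1

idom(b3) = b1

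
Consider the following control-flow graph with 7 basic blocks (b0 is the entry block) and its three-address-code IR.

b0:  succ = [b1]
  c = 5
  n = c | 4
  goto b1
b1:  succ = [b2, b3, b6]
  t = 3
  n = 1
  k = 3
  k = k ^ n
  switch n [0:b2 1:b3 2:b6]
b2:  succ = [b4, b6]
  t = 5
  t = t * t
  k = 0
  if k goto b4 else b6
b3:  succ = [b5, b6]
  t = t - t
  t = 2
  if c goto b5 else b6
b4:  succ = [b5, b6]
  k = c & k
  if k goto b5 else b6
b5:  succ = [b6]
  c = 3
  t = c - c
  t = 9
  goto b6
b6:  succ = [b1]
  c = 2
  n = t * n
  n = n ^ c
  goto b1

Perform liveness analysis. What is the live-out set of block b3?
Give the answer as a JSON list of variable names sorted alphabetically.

Answer: ["n", "t"]

Analysis:
def/use:
  b0: def={c,n} ue=∅
  b1: def={k,n,t} ue=∅
  b2: def={k,t} ue=∅
  b3: def={t} ue={c,t}
  b4: def={k} ue={c,k}
  b5: def={c,t} ue=∅
  b6: def={c,n} ue={n,t}

Live sets:
  b0: in=∅ out={c}
  b1: in={c} out={c,n,t}
  b2: in={c,n} out={c,k,n,t}
  b3: in={c,n,t} out={n,t}
  b4: in={c,k,n,t} out={n,t}
  b5: in={n} out={n,t}
  b6: in={n,t} out={c}

live-out(b3) = ["n", "t"]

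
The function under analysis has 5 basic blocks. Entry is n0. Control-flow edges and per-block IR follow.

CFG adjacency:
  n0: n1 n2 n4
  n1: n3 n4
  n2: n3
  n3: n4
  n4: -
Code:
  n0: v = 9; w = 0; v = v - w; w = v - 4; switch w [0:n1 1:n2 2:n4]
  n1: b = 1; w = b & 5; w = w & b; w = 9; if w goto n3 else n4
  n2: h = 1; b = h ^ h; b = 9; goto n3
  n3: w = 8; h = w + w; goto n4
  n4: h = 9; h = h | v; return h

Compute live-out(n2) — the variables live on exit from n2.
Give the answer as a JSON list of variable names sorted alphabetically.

Answer: ["v"]

Analysis:
Per-block:
  n0: def={v,w} ue=∅
  n1: def={b,w} ue=∅
  n2: def={b,h} ue=∅
  n3: def={h,w} ue=∅
  n4: def={h} ue={v}

Live sets:
  n0 li=∅ lo={v}
  n1 li={v} lo={v}
  n2 li={v} lo={v}
  n3 li={v} lo={v}
  n4 li={v} lo=∅

live-out(n2) = ["v"]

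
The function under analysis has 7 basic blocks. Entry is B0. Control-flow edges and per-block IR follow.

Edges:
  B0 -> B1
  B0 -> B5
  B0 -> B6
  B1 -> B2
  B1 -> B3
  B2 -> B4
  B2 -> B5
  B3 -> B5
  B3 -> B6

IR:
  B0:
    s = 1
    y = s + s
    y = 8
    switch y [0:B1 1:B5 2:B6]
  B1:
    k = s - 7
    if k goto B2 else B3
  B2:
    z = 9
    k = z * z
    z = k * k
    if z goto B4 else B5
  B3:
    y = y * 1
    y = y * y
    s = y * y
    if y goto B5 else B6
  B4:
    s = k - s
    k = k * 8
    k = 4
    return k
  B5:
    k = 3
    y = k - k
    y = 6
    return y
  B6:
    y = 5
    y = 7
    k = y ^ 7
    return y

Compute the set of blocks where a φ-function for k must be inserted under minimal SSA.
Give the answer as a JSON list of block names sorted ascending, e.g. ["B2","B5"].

idom tree: B1←B0 B2←B1 B3←B1 B4←B2 B5←B0 B6←B0
Dom∩ at merges:
  B5: preds {B0,B2,B3}: {B0} ∩ {B0,B1,B2} ∩ {B0,B1,B3} = {B0}; idom=B0
  B6: preds {B0,B3}: {B0} ∩ {B0,B1,B3} = {B0}; idom=B0

DF derivation:
  join B5 pred B0: · stop@B0
  join B5 pred B2: B2→B1 stop@B0
  join B5 pred B3: B3→B1 stop@B0
  join B6 pred B0: · stop@B0
  join B6 pred B3: B3→B1 stop@B0
  B0 → ∅
  B1 → {B5,B6}
  B2 → {B5}
  B3 → {B5,B6}
  B4 → ∅
  B5 → ∅
  B6 → ∅

φ for k: defs {B1,B2,B4,B5,B6}
  DF⁺ = {B5,B6}

Answer: ["B5", "B6"]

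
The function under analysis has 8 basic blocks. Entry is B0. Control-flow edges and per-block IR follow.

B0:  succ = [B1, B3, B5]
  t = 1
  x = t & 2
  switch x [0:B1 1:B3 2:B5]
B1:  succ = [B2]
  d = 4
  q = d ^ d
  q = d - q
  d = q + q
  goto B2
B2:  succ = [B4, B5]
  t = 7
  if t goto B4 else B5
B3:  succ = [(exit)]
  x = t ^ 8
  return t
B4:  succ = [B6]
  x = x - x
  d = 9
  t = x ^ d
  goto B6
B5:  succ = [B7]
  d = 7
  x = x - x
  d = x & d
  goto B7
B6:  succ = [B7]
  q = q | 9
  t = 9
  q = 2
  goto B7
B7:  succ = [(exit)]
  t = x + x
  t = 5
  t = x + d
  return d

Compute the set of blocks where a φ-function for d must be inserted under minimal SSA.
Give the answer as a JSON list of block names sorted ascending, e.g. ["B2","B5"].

idom tree: B1←B0 B2←B1 B3←B0 B4←B2 B5←B0 B6←B4 B7←B0
Join-block Dom:
  B5: preds {B0,B2}: {B0} ∩ {B0,B1,B2} = {B0}; idom=B0
  B7: preds {B5,B6}: {B0,B5} ∩ {B0,B1,B2,B4,B6} = {B0}; idom=B0

Frontier:
  join B5 pred B0: · stop@B0
  join B5 pred B2: B2→B1 stop@B0
  join B7 pred B5: B5 stop@B0
  join B7 pred B6: B6→B4→B2→B1 stop@B0
  DF(B0)=∅
  DF(B1)={B5,B7}
  DF(B2)={B5,B7}
  DF(B3)=∅
  DF(B4)={B7}
  DF(B5)={B7}
  DF(B6)={B7}
  DF(B7)=∅

φ for d: defs {B1,B4,B5}
  DF⁺ = {B5,B7}

Answer: ["B5", "B7"]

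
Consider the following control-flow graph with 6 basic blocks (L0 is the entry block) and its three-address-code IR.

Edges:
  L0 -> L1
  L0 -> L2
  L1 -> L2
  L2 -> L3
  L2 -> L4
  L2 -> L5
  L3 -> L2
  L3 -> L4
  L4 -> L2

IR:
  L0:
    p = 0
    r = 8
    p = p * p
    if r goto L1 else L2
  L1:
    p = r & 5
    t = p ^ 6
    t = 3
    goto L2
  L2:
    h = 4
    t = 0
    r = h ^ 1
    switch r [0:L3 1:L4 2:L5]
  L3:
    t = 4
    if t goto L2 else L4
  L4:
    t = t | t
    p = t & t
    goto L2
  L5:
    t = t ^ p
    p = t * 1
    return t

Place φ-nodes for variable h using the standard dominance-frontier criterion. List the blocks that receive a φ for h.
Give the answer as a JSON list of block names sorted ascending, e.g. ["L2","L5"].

idom tree: L1←L0 L2←L0 L3←L2 L4←L2 L5←L2
Dom at joins:
  L2: preds {L0,L1,L3,L4}: {L0} ∩ {L0,L1} ∩ {L0,L2,L3} ∩ {L0,L2,L4} = {L0}; idom=L0
  L4: preds {L2,L3}: {L0,L2} ∩ {L0,L2,L3} = {L0,L2}; idom=L2

DF walk-up:
  L2←L0: walk · to L0
  L2←L1: walk L1 to L0
  L2←L3: walk L3→L2 to L0
  L2←L4: walk L4→L2 to L0
  L4←L2: walk · to L2
  L4←L3: walk L3 to L2
  L0 → ∅
  L1 → {L2}
  L2 → {L2}
  L3 → {L2,L4}
  L4 → {L2}
  L5 → ∅

φ for h: defs {L2}
  DF⁺ = {L2}

Answer: ["L2"]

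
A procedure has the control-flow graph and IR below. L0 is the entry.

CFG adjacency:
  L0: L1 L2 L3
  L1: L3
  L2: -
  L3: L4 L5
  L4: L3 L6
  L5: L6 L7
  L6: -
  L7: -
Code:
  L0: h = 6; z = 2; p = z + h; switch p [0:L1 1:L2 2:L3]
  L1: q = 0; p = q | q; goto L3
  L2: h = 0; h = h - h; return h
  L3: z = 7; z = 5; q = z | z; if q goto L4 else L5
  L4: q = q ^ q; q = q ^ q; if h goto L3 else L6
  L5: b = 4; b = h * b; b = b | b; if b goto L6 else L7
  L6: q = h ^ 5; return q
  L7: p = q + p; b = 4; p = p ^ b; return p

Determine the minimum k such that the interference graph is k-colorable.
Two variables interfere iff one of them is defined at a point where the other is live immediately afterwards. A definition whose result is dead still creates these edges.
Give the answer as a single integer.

Answer: 4

Working:
Per-block:
  L0 def {h,p,z} use ∅
  L1 def {p,q} use ∅
  L2 def {h} use ∅
  L3 def {q,z} use ∅
  L4 def {q} use {h,q}
  L5 def {b} use {h}
  L6 def {q} use {h}
  L7 def {b,p} use {p,q}

Liveness:
  L0: in=∅ out={h,p}
  L1: in={h} out={h,p}
  L2: in=∅ out=∅
  L3: in={h,p} out={h,p,q}
  L4: in={h,p,q} out={h,p}
  L5: in={h,p,q} out={h,p,q}
  L6: in={h} out=∅
  L7: in={p,q} out=∅

Interfere edges:
  b↔{h,p,q}
  h↔{b,p,q,z}
  p↔{b,h,q,z}
  q↔{b,h,p}
  z↔{h,p}

Colouring:
  clique {b,h,p,q} ⇒ need ≥ 4
  4-colouring: r0={h}  r1={p}  r2={b,z}  r3={q}
  χ = 4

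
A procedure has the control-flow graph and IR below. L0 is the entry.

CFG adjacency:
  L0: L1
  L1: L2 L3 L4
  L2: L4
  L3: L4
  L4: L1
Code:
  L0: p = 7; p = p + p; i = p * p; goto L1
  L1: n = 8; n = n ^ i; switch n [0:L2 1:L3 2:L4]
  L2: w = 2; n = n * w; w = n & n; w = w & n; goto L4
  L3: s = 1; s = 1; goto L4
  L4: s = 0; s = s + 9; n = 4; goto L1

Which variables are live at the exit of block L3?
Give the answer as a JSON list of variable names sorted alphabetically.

def/use:
  L0: {i,p} / ∅
  L1: {n} / {i}
  L2: {n,w} / {n}
  L3: {s} / ∅
  L4: {n,s} / ∅

Backward fixpoint:
  L0: in=∅ out={i}
  L1: in={i} out={i,n}
  L2: in={i,n} out={i}
  L3: in={i} out={i}
  L4: in={i} out={i}

live-out(L3) = ["i"]

Answer: ["i"]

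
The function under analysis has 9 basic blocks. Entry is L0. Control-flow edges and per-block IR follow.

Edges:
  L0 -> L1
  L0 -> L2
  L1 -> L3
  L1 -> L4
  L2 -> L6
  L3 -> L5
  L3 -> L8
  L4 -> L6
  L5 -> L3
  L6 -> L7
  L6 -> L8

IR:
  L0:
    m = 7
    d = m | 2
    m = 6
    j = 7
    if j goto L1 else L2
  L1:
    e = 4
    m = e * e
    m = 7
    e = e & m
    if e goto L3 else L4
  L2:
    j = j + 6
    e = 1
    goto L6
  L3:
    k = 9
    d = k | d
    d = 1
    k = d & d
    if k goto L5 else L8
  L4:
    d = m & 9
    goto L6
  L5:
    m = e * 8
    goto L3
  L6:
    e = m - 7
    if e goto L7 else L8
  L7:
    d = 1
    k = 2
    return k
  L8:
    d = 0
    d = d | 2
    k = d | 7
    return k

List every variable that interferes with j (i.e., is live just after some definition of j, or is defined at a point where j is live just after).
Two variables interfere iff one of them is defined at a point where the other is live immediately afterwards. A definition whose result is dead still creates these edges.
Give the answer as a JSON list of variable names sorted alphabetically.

Answer: ["d", "m"]

Working:
Block summaries:
  L0 def {d,j,m} use ∅
  L1 def {e,m} use ∅
  L2 def {e,j} use {j}
  L3 def {d,k} use {d}
  L4 def {d} use {m}
  L5 def {m} use {e}
  L6 def {e} use {m}
  L7 def {d,k} use ∅
  L8 def {d,k} use ∅

Live sets:
  L0 li=∅ lo={d,j,m}
  L1 li={d} lo={d,e,m}
  L2 li={j,m} lo={m}
  L3 li={d,e} lo={d,e}
  L4 li={m} lo={m}
  L5 li={d,e} lo={d,e}
  L6 li={m} lo=∅
  L7 li=∅ lo=∅
  L8 li=∅ lo=∅

Interfere edges:
  d↔{e,j,k,m}
  e↔{d,k,m}
  j↔{d,m}
  k↔{d,e}
  m↔{d,e,j}

N(j) = ["d", "m"]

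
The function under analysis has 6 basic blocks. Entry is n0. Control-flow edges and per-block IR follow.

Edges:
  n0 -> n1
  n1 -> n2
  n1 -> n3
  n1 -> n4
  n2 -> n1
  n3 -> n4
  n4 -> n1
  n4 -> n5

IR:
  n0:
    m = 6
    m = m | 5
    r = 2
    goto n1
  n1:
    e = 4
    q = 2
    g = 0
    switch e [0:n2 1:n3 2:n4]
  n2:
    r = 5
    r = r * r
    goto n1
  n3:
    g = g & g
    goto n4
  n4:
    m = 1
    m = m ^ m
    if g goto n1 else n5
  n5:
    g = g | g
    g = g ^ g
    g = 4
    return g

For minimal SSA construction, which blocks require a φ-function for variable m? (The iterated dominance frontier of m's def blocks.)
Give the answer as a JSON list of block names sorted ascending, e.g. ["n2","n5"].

Answer: ["n1"]

Derivation:
idom tree: n1←n0 n2←n1 n3←n1 n4←n1 n5←n4
Dom∩ at merges:
  n1: preds {n0,n2,n4}: {n0} ∩ {n0,n1,n2} ∩ {n0,n1,n4} = {n0}; idom=n0
  n4: preds {n1,n3}: {n0,n1} ∩ {n0,n1,n3} = {n0,n1}; idom=n1

DF derivation:
  n1←n0: walk · to n0
  n1←n2: walk n2→n1 to n0
  n1←n4: walk n4→n1 to n0
  n4←n1: walk · to n1
  n4←n3: walk n3 to n1
  n0 → ∅
  n1 → {n1}
  n2 → {n1}
  n3 → {n4}
  n4 → {n1}
  n5 → ∅

φ for m: defs {n0,n4}
  DF⁺ = {n1}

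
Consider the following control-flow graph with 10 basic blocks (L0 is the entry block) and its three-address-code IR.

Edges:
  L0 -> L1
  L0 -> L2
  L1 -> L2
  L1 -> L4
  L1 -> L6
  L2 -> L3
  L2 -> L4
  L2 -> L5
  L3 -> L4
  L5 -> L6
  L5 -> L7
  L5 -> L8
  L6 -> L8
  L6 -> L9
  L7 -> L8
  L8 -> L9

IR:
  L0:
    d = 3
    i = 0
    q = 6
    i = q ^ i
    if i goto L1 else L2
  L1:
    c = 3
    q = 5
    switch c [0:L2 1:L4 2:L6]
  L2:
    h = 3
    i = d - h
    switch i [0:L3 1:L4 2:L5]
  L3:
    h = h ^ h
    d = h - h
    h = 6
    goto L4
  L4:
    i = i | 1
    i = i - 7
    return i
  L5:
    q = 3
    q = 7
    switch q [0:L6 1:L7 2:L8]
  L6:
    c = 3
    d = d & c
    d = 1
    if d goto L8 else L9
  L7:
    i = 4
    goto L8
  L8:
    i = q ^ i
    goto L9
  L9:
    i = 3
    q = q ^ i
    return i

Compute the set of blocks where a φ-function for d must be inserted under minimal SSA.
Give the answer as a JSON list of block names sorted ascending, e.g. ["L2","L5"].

Answer: ["L4", "L8", "L9"]

Analysis:
idom tree: L1←L0 L2←L0 L3←L2 L4←L0 L5←L2 L6←L0 L7←L5 L8←L0 L9←L0
Dom∩ at merges:
  L2: preds {L0,L1}: {L0} ∩ {L0,L1} = {L0}; idom=L0
  L4: preds {L1,L2,L3}: {L0,L1} ∩ {L0,L2} ∩ {L0,L2,L3} = {L0}; idom=L0
  L6: preds {L1,L5}: {L0,L1} ∩ {L0,L2,L5} = {L0}; idom=L0
  L8: preds {L5,L6,L7}: {L0,L2,L5} ∩ {L0,L6} ∩ {L0,L2,L5,L7} = {L0}; idom=L0
  L9: preds {L6,L8}: {L0,L6} ∩ {L0,L8} = {L0}; idom=L0

DF derivation:
  join L2 pred L0: · stop@L0
  join L2 pred L1: L1 stop@L0
  join L4 pred L1: L1 stop@L0
  join L4 pred L2: L2 stop@L0
  join L4 pred L3: L3→L2 stop@L0
  join L6 pred L1: L1 stop@L0
  join L6 pred L5: L5→L2 stop@L0
  join L8 pred L5: L5→L2 stop@L0
  join L8 pred L6: L6 stop@L0
  join L8 pred L7: L7→L5→L2 stop@L0
  join L9 pred L6: L6 stop@L0
  join L9 pred L8: L8 stop@L0
  L0 → ∅
  L1 → {L2,L4,L6}
  L2 → {L4,L6,L8}
  L3 → {L4}
  L4 → ∅
  L5 → {L6,L8}
  L6 → {L8,L9}
  L7 → {L8}
  L8 → {L9}
  L9 → ∅

φ for d: defs {L0,L3,L6}
  DF⁺ = {L4,L8,L9}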